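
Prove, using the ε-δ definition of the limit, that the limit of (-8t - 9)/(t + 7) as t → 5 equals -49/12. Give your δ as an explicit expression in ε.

Suppose ε > 0. We want δ > 0 with 0 < |t − 5| < δ ⇒ |(-8t - 9)/(t + 7) + 49/12| < ε.
Combining over a common denominator, (-8t - 9)/(t + 7) + 49/12 = [(-8t - 9)·12 − (-49)·(t + 7)] / [12·(t + 7)] = -47(t − 5) / (12(t + 7)).
So |(-8t - 9)/(t + 7) + 49/12| = 47|t − 5| / (12·|t + 7|).
Require δ ≤ 6, so |t + 7| ≥ |12| − |t − 5| > 12 − 6 = 6.
Hence |(-8t - 9)/(t + 7) + 49/12| < 47|t − 5|/(12·6) = (47/72)|t − 5|, which is < ε once |t − 5| < (72/47)ε.
Take δ = min(6, (72/47)ε). Then 0 < |t − 5| < δ forces both bounds, so |(-8t - 9)/(t + 7) + 49/12| < ε.

δ = min(6, (72/47)ε)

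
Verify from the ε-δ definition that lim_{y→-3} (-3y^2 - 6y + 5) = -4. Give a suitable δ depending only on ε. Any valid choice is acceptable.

Let ε > 0 be given. We want δ > 0 such that 0 < |y + 3| < δ implies |(-3y^2 - 6y + 5) + 4| < ε.
(-3y^2 - 6y + 5) + 4 = -3y^2 - 6y + 9 = (y + 3)(-3y + 3).
So |(-3y^2 - 6y + 5) + 4| = |y + 3|·|-3y + 3|.
Assume first that |y + 3| < 1, so |y| < 4. Then |-3y + 3| ≤ 3·4 + 3 = 15.
Hence |(-3y^2 - 6y + 5) + 4| ≤ 15|y + 3| < ε provided |y + 3| < ε/15.
Take δ = min(1, ε/15). Then 0 < |y + 3| < δ gives both |y + 3| < 1 and |y + 3| < ε/15, so |(-3y^2 - 6y + 5) + 4| < ε.

δ = min(1, ε/15)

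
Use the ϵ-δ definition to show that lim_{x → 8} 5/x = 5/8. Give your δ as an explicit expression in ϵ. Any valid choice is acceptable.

Let ϵ > 0. We seek δ > 0 such that 0 < |x − 8| < δ implies |5/x − (5/8)| < ϵ.
|5/x − (5/8)| = 5·|8 − x|/(8·|x|) = 5|x − 8|/(8|x|).
Restrict δ ≤ 4. Then |x − 8| < 4 gives |x| > 4, so 8|x| > 32.
Then |5/x − (5/8)| < 5|x − 8|/32, which is < ϵ when |x − 8| < (32/5)ϵ.
Take δ = min(4, (32/5)ϵ). Then 0 < |x − 8| < δ gives both |x − 8| < 4 and |x − 8| < (32/5)ϵ, so |5/x − (5/8)| < ϵ.

δ = min(4, (32/5)ϵ)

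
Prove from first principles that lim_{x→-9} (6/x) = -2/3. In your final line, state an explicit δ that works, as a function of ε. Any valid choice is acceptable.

δ = min(9/2, (27/4)ε)

Fix ε > 0. We seek δ > 0 such that 0 < |x + 9| < δ implies |6/x + 2/3| < ε.
|6/x + 2/3| = 6·|-9 − x|/(9·|x|) = 6|x + 9|/(9|x|).
Restrict δ ≤ 9/2. Then |x + 9| < 9/2 gives |x| > 9/2, so 9|x| > 81/2.
Then |6/x + 2/3| < 6|x + 9|/(81/2), which is < ε when |x + 9| < (27/4)ε.
Take δ = min(9/2, (27/4)ε). Then 0 < |x + 9| < δ gives both |x + 9| < 9/2 and |x + 9| < (27/4)ε, so |6/x + 2/3| < ε.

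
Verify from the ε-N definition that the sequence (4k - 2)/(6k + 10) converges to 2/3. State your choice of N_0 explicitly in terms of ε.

Let ε > 0 be given. For k ≥ 1, |(4k - 2)/(6k + 10) − (2/3)| = |-52|/(6(6k + 10)) = 52/(6(6k + 10)).
Since 6k + 10 ≥ 6k for k ≥ 1, this is ≤ 52/(6·6k) = (13/9)/k.
So |(4k - 2)/(6k + 10) − (2/3)| < ε whenever k > (13/9)/ε.
Take N_0 = (13/9)/ε. If k > N_0 then |(4k - 2)/(6k + 10) − (2/3)| ≤ (13/9)/k < ε.

N_0 = (13/9)/ε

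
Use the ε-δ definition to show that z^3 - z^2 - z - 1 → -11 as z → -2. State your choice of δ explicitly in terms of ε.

Suppose ε > 0. We want δ > 0 such that 0 < |z + 2| < δ implies |(z^3 - z^2 - z - 1) + 11| < ε.
(z^3 - z^2 - z - 1) + 11 = z^3 - z^2 - z + 10 = (z + 2)(z^2 - 3z + 5).
So |(z^3 - z^2 - z - 1) + 11| = |z + 2|·|z^2 - 3z + 5|.
Require δ ≤ 1. Then |z + 2| < 1 gives |z| < 3, and by the triangle inequality |z^2 - 3z + 5| ≤ 3^2 + 3·3 + 5 = 23.
Hence |(z^3 - z^2 - z - 1) + 11| ≤ 23|z + 2| < ε provided |z + 2| < ε/23.
Take δ = min(1, ε/23). Then 0 < |z + 2| < δ gives both |z + 2| < 1 and |z + 2| < ε/23, so |(z^3 - z^2 - z - 1) + 11| < ε.

δ = min(1, ε/23)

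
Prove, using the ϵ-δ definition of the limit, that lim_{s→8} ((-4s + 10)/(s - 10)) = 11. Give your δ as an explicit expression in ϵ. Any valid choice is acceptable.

Let ϵ > 0. We want δ > 0 with 0 < |s − 8| < δ ⇒ |(-4s + 10)/(s - 10) − 11| < ϵ.
Combining over a common denominator, (-4s + 10)/(s - 10) − 11 = [(-4s + 10)·(-2) − (-22)·(s - 10)] / [(-2)·(s - 10)] = 30(s − 8) / ((-2)(s - 10)).
So |(-4s + 10)/(s - 10) − 11| = 30|s − 8| / (2·|s − 10|).
Require δ ≤ 1, so |s − 10| ≥ |-2| − |s − 8| > 2 − 1 = 1.
Hence |(-4s + 10)/(s - 10) − 11| < 30|s − 8|/(2·1) = 15|s − 8|, which is < ϵ once |s − 8| < (1/15)ϵ.
Take δ = min(1, (1/15)ϵ). Then 0 < |s − 8| < δ forces both bounds, so |(-4s + 10)/(s - 10) − 11| < ϵ.

δ = min(1, (1/15)ϵ)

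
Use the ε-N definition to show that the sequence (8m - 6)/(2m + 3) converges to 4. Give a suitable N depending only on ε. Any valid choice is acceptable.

N = 9/ε

Fix ε > 0. For m ≥ 1, |(8m - 6)/(2m + 3) − 4| = |-36|/(2(2m + 3)) = 36/(2(2m + 3)).
Since 2m + 3 ≥ 2m for m ≥ 1, this is ≤ 36/(2·2m) = 9/m.
So |(8m - 6)/(2m + 3) − 4| < ε whenever m > 9/ε.
Take N = 9/ε. If m > N then |(8m - 6)/(2m + 3) − 4| ≤ 9/m < ε.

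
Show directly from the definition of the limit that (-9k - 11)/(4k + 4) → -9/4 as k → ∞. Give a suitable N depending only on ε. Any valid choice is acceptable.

Fix ε > 0. For k ≥ 1, |(-9k - 11)/(4k + 4) + 9/4| = |-8|/(4(4k + 4)) = 8/(4(4k + 4)).
Since 4k + 4 ≥ 4k for k ≥ 1, this is ≤ 8/(4·4k) = (1/2)/k.
So |(-9k - 11)/(4k + 4) + 9/4| < ε whenever k > (1/2)/ε.
Take N = (1/2)/ε. If k > N then |(-9k - 11)/(4k + 4) + 9/4| ≤ (1/2)/k < ε.

N = (1/2)/ε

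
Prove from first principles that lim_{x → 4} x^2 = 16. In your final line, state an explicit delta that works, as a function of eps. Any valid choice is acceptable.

Fix eps > 0. We seek delta > 0 with 0 < |x − 4| < delta ⇒ |x^2 − 16| < eps.
Factor: x^2 − 16 = (x − 4)(x + 4), so |x^2 − 16| = |x − 4|·|x + 4|.
Impose delta ≤ 1 so that |x| < 5; then |x + 4| ≤ 9.
Hence |x^2 − 16| ≤ 9|x − 4|, which is < eps once |x − 4| < eps/9.
Take delta = min(1, eps/9). If 0 < |x − 4| < delta then both bounds hold and |x^2 − 16| ≤ 9|x − 4| < 9·(eps/9) = eps.

delta = min(1, eps/9)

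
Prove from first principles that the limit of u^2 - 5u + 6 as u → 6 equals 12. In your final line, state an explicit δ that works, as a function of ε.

Suppose ε > 0. We want δ > 0 such that 0 < |u − 6| < δ implies |(u^2 - 5u + 6) − 12| < ε.
(u^2 - 5u + 6) − 12 = u^2 - 5u - 6 = (u − 6)(u + 1).
So |(u^2 - 5u + 6) − 12| = |u − 6|·|u + 1|.
Require δ ≤ 1. Then |u − 6| < 1 gives |u| < 7, and by the triangle inequality |u + 1| ≤ 7 + 1 = 8.
Hence |(u^2 - 5u + 6) − 12| ≤ 8|u − 6| < ε provided |u − 6| < ε/8.
Take δ = min(1, ε/8). Then 0 < |u − 6| < δ gives both |u − 6| < 1 and |u − 6| < ε/8, so |(u^2 - 5u + 6) − 12| < ε.

δ = min(1, ε/8)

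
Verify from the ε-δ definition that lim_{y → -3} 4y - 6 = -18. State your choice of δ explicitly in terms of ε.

Let ε > 0 be given. We need δ > 0 so that 0 < |y + 3| < δ implies |(4y - 6) + 18| < ε.
Since (4y - 6) + 18 = 4(y + 3), we have |(4y - 6) + 18| = 4|y + 3|.
So 4|y + 3| < ε exactly when |y + 3| < ε/4.
Take δ = ε/4. If 0 < |y + 3| < δ then |(4y - 6) + 18| = 4|y + 3| < 4·(ε/4) = ε.

δ = ε/4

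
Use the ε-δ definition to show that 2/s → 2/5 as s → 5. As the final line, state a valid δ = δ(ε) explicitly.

Fix ε > 0. We seek δ > 0 such that 0 < |s − 5| < δ implies |2/s − (2/5)| < ε.
|2/s − (2/5)| = 2·|5 − s|/(5·|s|) = 2|s − 5|/(5|s|).
Require δ ≤ 5/2 so that |s| > 5 − 5/2 = 5/2, hence 5|s| > 25/2.
Then |2/s − (2/5)| < 2|s − 5|/(25/2), which is < ε when |s − 5| < (25/4)ε.
Take δ = min(5/2, (25/4)ε). Then 0 < |s − 5| < δ gives both |s − 5| < 5/2 and |s − 5| < (25/4)ε, so |2/s − (2/5)| < ε.

δ = min(5/2, (25/4)ε)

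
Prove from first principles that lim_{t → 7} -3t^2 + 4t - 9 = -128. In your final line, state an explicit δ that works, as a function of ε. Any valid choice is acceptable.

δ = min(1, ε/41)

Fix ε > 0. We want δ > 0 such that 0 < |t − 7| < δ implies |(-3t^2 + 4t - 9) + 128| < ε.
(-3t^2 + 4t - 9) + 128 = -3t^2 + 4t + 119 = (t − 7)(-3t - 17).
So |(-3t^2 + 4t - 9) + 128| = |t − 7|·|-3t - 17|.
Require δ ≤ 1. Then |t − 7| < 1 gives |t| < 8, and by the triangle inequality |-3t - 17| ≤ 3·8 + 17 = 41.
Hence |(-3t^2 + 4t - 9) + 128| ≤ 41|t − 7| < ε provided |t − 7| < ε/41.
Take δ = min(1, ε/41). Then 0 < |t − 7| < δ gives both |t − 7| < 1 and |t − 7| < ε/41, so |(-3t^2 + 4t - 9) + 128| < ε.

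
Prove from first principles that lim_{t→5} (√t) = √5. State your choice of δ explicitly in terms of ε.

δ = min(5, √5·ε)

Let ε > 0 be given. We want δ > 0 such that 0 < |t − 5| < δ implies |√t − √5| < ε.
Multiplying by the conjugate, |√t − √5| = |t − 5|/(√t + √5).
Restrict δ ≤ 5 so that |t − 5| < 5 forces t > 0, and then √t + √5 > √5.
Hence |√t − √5| < |t − 5|/√5, which is < ε once |t − 5| < √5·ε.
Take δ = min(5, √5·ε). If 0 < |t − 5| < δ then t > 0 and |√t − √5| < |t − 5|/√5 < ε.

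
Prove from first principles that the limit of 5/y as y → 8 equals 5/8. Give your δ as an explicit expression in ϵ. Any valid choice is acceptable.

δ = min(4, (32/5)ϵ)

Let ϵ > 0. We seek δ > 0 such that 0 < |y − 8| < δ implies |5/y − (5/8)| < ϵ.
|5/y − (5/8)| = 5·|8 − y|/(8·|y|) = 5|y − 8|/(8|y|).
Restrict δ ≤ 4. Then |y − 8| < 4 gives |y| > 4, so 8|y| > 32.
Then |5/y − (5/8)| < 5|y − 8|/32, which is < ϵ when |y − 8| < (32/5)ϵ.
Take δ = min(4, (32/5)ϵ). Then 0 < |y − 8| < δ gives both |y − 8| < 4 and |y − 8| < (32/5)ϵ, so |5/y − (5/8)| < ϵ.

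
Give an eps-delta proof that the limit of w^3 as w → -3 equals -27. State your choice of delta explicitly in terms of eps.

delta = min(1, eps/37)

Fix eps > 0. We seek delta > 0 with 0 < |w + 3| < delta ⇒ |w^3 + 27| < eps.
Factor: w^3 + 27 = (w + 3)(w^2 - 3w + 9), so |w^3 + 27| = |w + 3|·|w^2 - 3w + 9|.
Impose delta ≤ 1 so that |w| < 4; then |w^2 - 3w + 9| ≤ 37.
Hence |w^3 + 27| ≤ 37|w + 3|, which is < eps once |w + 3| < eps/37.
Take delta = min(1, eps/37). If 0 < |w + 3| < delta then both bounds hold and |w^3 + 27| ≤ 37|w + 3| < 37·(eps/37) = eps.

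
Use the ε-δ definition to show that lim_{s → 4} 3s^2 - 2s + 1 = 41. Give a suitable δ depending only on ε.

Let ε > 0 be given. We want δ > 0 such that 0 < |s − 4| < δ implies |(3s^2 - 2s + 1) − 41| < ε.
(3s^2 - 2s + 1) − 41 = 3s^2 - 2s - 40 = (s − 4)(3s + 10).
So |(3s^2 - 2s + 1) − 41| = |s − 4|·|3s + 10|.
Assume first that |s − 4| < 1, so |s| < 5. Then |3s + 10| ≤ 3·5 + 10 = 25.
Hence |(3s^2 - 2s + 1) − 41| ≤ 25|s − 4| < ε provided |s − 4| < ε/25.
Take δ = min(1, ε/25). Then 0 < |s − 4| < δ gives both |s − 4| < 1 and |s − 4| < ε/25, so |(3s^2 - 2s + 1) − 41| < ε.

δ = min(1, ε/25)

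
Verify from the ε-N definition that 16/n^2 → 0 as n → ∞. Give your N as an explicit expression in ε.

Suppose ε > 0. For n ≥ 1, |16/n^2 − 0| = 16/n^2.
16/n^2 < ε ⇔ n^2 > 16/ε ⇔ n > (16/ε)^{1/2}.
Take N = (16/ε)^{1/2}. Then n > N implies 16/n^2 < ε.

N = (16/ε)^{1/2}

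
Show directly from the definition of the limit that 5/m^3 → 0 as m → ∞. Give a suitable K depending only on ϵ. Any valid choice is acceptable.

Let ϵ > 0 be given. For m ≥ 1, |5/m^3 − 0| = 5/m^3.
5/m^3 < ϵ ⇔ m^3 > 5/ϵ ⇔ m > (5/ϵ)^{1/3}.
Take K = (5/ϵ)^{1/3}. Then m > K implies 5/m^3 < ϵ.

K = (5/ϵ)^{1/3}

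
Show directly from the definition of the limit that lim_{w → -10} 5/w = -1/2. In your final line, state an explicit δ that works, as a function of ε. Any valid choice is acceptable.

Suppose ε > 0. We seek δ > 0 such that 0 < |w + 10| < δ implies |5/w + 1/2| < ε.
|5/w + 1/2| = 5·|-10 − w|/(10·|w|) = 5|w + 10|/(10|w|).
Restrict δ ≤ 5. Then |w + 10| < 5 gives |w| > 5, so 10|w| > 50.
Then |5/w + 1/2| < 5|w + 10|/50, which is < ε when |w + 10| < 10ε.
Take δ = min(5, 10ε). Then 0 < |w + 10| < δ gives both |w + 10| < 5 and |w + 10| < 10ε, so |5/w + 1/2| < ε.

δ = min(5, 10ε)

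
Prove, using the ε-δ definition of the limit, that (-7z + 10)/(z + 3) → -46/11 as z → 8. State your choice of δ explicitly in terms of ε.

Suppose ε > 0. We want δ > 0 with 0 < |z − 8| < δ ⇒ |(-7z + 10)/(z + 3) + 46/11| < ε.
Combining over a common denominator, (-7z + 10)/(z + 3) + 46/11 = [(-7z + 10)·11 − (-46)·(z + 3)] / [11·(z + 3)] = -31(z − 8) / (11(z + 3)).
So |(-7z + 10)/(z + 3) + 46/11| = 31|z − 8| / (11·|z + 3|).
Restrict δ ≤ 11/2. Then |z − 8| < 11/2 gives |z + 3| = |(z − 8) + 11| ≥ 11 − 11/2 = 11/2.
Hence |(-7z + 10)/(z + 3) + 46/11| < 31|z − 8|/(11·(11/2)) = (62/121)|z − 8|, which is < ε once |z − 8| < (121/62)ε.
Take δ = min(11/2, (121/62)ε). Then 0 < |z − 8| < δ forces both bounds, so |(-7z + 10)/(z + 3) + 46/11| < ε.

δ = min(11/2, (121/62)ε)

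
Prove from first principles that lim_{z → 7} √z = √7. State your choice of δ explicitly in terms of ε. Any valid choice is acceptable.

δ = min(7, √7·ε)

Let ε > 0 be given. We want δ > 0 such that 0 < |z − 7| < δ implies |√z − √7| < ε.
Multiplying by the conjugate, |√z − √7| = |z − 7|/(√z + √7).
Restrict δ ≤ 7 so that |z − 7| < 7 forces z > 0, and then √z + √7 > √7.
Hence |√z − √7| < |z − 7|/√7, which is < ε once |z − 7| < √7·ε.
Take δ = min(7, √7·ε). If 0 < |z − 7| < δ then z > 0 and |√z − √7| < |z − 7|/√7 < ε.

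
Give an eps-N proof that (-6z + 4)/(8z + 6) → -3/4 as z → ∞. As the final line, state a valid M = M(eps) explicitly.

Let eps > 0 be given. We seek M > 0 such that z > M implies |(-6z + 4)/(8z + 6) + 3/4| < eps.
(-6z + 4)/(8z + 6) + 3/4 = (8(-6z + 4) − (-6)(8z + 6)) / (8(8z + 6)) = 68/(8(8z + 6)).
For z > 0 we have 8z + 6 > 8z, so |(-6z + 4)/(8z + 6) + 3/4| = 68/(8(8z + 6)) < 68/(8·8z) = (17/16)/z.
Thus |(-6z + 4)/(8z + 6) + 3/4| < eps whenever z > (17/16)/eps.
Take M = (17/16)/eps. If z > M then |(-6z + 4)/(8z + 6) + 3/4| < (17/16)/z < eps.

M = (17/16)/eps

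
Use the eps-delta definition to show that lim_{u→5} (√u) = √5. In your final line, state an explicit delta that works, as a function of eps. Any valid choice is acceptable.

delta = min(5, √5·eps)

Suppose eps > 0. We want delta > 0 such that 0 < |u − 5| < delta implies |√u − √5| < eps.
Rationalise: √u − √5 = (u − 5)/(√u + √5), so |√u − √5| = |u − 5|/(√u + √5).
Restrict delta ≤ 5 so that |u − 5| < 5 forces u > 0, and then √u + √5 > √5.
Hence |√u − √5| < |u − 5|/√5, which is < eps once |u − 5| < √5·eps.
Take delta = min(5, √5·eps). If 0 < |u − 5| < delta then u > 0 and |√u − √5| < |u − 5|/√5 < eps.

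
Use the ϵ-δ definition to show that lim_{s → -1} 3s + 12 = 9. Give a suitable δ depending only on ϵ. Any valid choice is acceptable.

Let ϵ > 0. We need δ > 0 so that 0 < |s + 1| < δ implies |(3s + 12) − 9| < ϵ.
|(3s + 12) − 9| = |3s + 3| = 3|s + 1|.
So 3|s + 1| < ϵ exactly when |s + 1| < ϵ/3.
Choosing δ = ϵ/3 gives |(3s + 12) − 9| = 3|s + 1| < ϵ whenever |s + 1| < δ.

δ = ϵ/3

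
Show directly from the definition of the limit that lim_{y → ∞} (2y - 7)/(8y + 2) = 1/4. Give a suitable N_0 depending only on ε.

Suppose ε > 0. We seek N_0 > 0 such that y > N_0 implies |(2y - 7)/(8y + 2) − (1/4)| < ε.
(2y - 7)/(8y + 2) − (1/4) = (8(2y - 7) − 2(8y + 2)) / (8(8y + 2)) = -60/(8(8y + 2)).
For y > 0 we have 8y + 2 > 8y, so |(2y - 7)/(8y + 2) − (1/4)| = 60/(8(8y + 2)) < 60/(8·8y) = (15/16)/y.
Thus |(2y - 7)/(8y + 2) − (1/4)| < ε whenever y > (15/16)/ε.
Take N_0 = (15/16)/ε. If y > N_0 then |(2y - 7)/(8y + 2) − (1/4)| < (15/16)/y < ε.

N_0 = (15/16)/ε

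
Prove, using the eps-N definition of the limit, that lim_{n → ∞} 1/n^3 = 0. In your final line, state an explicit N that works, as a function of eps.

Let eps > 0 be given. For n ≥ 1, |1/n^3 − 0| = 1/n^3.
1/n^3 < eps ⇔ n^3 > 1/eps ⇔ n > (1/eps)^{1/3}.
Take N = (1/eps)^{1/3}. Then n > N implies 1/n^3 < eps.

N = (1/eps)^{1/3}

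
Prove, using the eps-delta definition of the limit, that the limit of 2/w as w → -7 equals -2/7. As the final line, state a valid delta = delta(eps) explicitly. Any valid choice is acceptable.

Let eps > 0. We seek delta > 0 such that 0 < |w + 7| < delta implies |2/w + 2/7| < eps.
|2/w + 2/7| = 2·|-7 − w|/(7·|w|) = 2|w + 7|/(7|w|).
Require delta ≤ 7/2 so that |w| > 7 − 7/2 = 7/2, hence 7|w| > 49/2.
Then |2/w + 2/7| < 2|w + 7|/(49/2), which is < eps when |w + 7| < (49/4)eps.
Take delta = min(7/2, (49/4)eps). Then 0 < |w + 7| < delta gives both |w + 7| < 7/2 and |w + 7| < (49/4)eps, so |2/w + 2/7| < eps.

delta = min(7/2, (49/4)eps)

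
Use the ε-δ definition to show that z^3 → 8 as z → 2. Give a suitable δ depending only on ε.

Fix ε > 0. We seek δ > 0 with 0 < |z − 2| < δ ⇒ |z^3 − 8| < ε.
Factor: z^3 − 8 = (z − 2)(z^2 + 2z + 4), so |z^3 − 8| = |z − 2|·|z^2 + 2z + 4|.
Restrict δ ≤ 1. Then |z − 2| < 1 gives |z| < 3, so by the triangle inequality |z^2 + 2z + 4| ≤ 3^2 + 2·3 + 4 = 19.
Hence |z^3 − 8| ≤ 19|z − 2|, which is < ε once |z − 2| < ε/19.
Take δ = min(1, ε/19). If 0 < |z − 2| < δ then both bounds hold and |z^3 − 8| ≤ 19|z − 2| < 19·(ε/19) = ε.

δ = min(1, ε/19)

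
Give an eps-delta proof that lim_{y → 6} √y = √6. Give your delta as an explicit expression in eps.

delta = min(6, √6·eps)

Let eps > 0. We want delta > 0 such that 0 < |y − 6| < delta implies |√y − √6| < eps.
Multiplying by the conjugate, |√y − √6| = |y − 6|/(√y + √6).
Restrict delta ≤ 6 so that |y − 6| < 6 forces y > 0, and then √y + √6 > √6.
Hence |√y − √6| < |y − 6|/√6, which is < eps once |y − 6| < √6·eps.
Take delta = min(6, √6·eps). If 0 < |y − 6| < delta then y > 0 and |√y − √6| < |y − 6|/√6 < eps.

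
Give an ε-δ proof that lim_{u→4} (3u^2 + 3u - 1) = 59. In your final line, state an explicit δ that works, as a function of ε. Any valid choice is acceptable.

Let ε > 0. We want δ > 0 such that 0 < |u − 4| < δ implies |(3u^2 + 3u - 1) − 59| < ε.
(3u^2 + 3u - 1) − 59 = 3u^2 + 3u - 60 = (u − 4)(3u + 15).
So |(3u^2 + 3u - 1) − 59| = |u − 4|·|3u + 15|.
Assume first that |u − 4| < 1, so |u| < 5. Then |3u + 15| ≤ 3·5 + 15 = 30.
Hence |(3u^2 + 3u - 1) − 59| ≤ 30|u − 4| < ε provided |u − 4| < ε/30.
Take δ = min(1, ε/30). Then 0 < |u − 4| < δ gives both |u − 4| < 1 and |u − 4| < ε/30, so |(3u^2 + 3u - 1) − 59| < ε.

δ = min(1, ε/30)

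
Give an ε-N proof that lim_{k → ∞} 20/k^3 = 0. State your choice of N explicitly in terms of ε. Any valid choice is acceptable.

Let ε > 0 be given. For k ≥ 1, |20/k^3 − 0| = 20/k^3.
20/k^3 < ε ⇔ k^3 > 20/ε ⇔ k > (20/ε)^{1/3}.
Take N = (20/ε)^{1/3}. Then k > N implies 20/k^3 < ε.

N = (20/ε)^{1/3}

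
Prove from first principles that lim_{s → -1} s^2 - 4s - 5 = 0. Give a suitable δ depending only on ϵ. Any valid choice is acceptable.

δ = min(2, ϵ/8)

Suppose ϵ > 0. We want δ > 0 such that 0 < |s + 1| < δ implies |(s^2 - 4s - 5)| < ϵ.
(s^2 - 4s - 5) = s^2 - 4s - 5 = (s + 1)(s - 5).
So |(s^2 - 4s - 5)| = |s + 1|·|s - 5|.
Assume first that |s + 1| < 2, so |s| < 3. Then |s - 5| ≤ 3 + 5 = 8.
Hence |(s^2 - 4s - 5)| ≤ 8|s + 1| < ϵ provided |s + 1| < ϵ/8.
Take δ = min(2, ϵ/8). Then 0 < |s + 1| < δ gives both |s + 1| < 2 and |s + 1| < ϵ/8, so |(s^2 - 4s - 5)| < ϵ.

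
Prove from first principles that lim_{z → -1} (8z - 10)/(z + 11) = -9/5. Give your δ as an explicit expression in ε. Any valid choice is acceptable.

δ = min(5, (25/49)ε)

Let ε > 0 be given. We want δ > 0 with 0 < |z + 1| < δ ⇒ |(8z - 10)/(z + 11) + 9/5| < ε.
Combining over a common denominator, (8z - 10)/(z + 11) + 9/5 = [(8z - 10)·10 − (-18)·(z + 11)] / [10·(z + 11)] = 98(z + 1) / (10(z + 11)).
So |(8z - 10)/(z + 11) + 9/5| = 98|z + 1| / (10·|z + 11|).
Require δ ≤ 5, so |z + 11| ≥ |10| − |z + 1| > 10 − 5 = 5.
Hence |(8z - 10)/(z + 11) + 9/5| < 98|z + 1|/(10·5) = (49/25)|z + 1|, which is < ε once |z + 1| < (25/49)ε.
Take δ = min(5, (25/49)ε). Then 0 < |z + 1| < δ forces both bounds, so |(8z - 10)/(z + 11) + 9/5| < ε.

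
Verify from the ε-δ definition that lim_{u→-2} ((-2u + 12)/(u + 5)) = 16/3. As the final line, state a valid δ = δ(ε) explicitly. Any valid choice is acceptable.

δ = min(3/2, (9/44)ε)

Let ε > 0 be given. We want δ > 0 with 0 < |u + 2| < δ ⇒ |(-2u + 12)/(u + 5) − (16/3)| < ε.
Combining over a common denominator, (-2u + 12)/(u + 5) − (16/3) = [(-2u + 12)·3 − 16·(u + 5)] / [3·(u + 5)] = -22(u + 2) / (3(u + 5)).
So |(-2u + 12)/(u + 5) − (16/3)| = 22|u + 2| / (3·|u + 5|).
Require δ ≤ 3/2, so |u + 5| ≥ |3| − |u + 2| > 3 − 3/2 = 3/2.
Hence |(-2u + 12)/(u + 5) − (16/3)| < 22|u + 2|/(3·(3/2)) = (44/9)|u + 2|, which is < ε once |u + 2| < (9/44)ε.
Take δ = min(3/2, (9/44)ε). Then 0 < |u + 2| < δ forces both bounds, so |(-2u + 12)/(u + 5) − (16/3)| < ε.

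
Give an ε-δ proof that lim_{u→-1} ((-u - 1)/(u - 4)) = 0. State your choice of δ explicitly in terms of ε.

δ = min(5/2, (5/2)ε)

Fix ε > 0. We want δ > 0 with 0 < |u + 1| < δ ⇒ |(-u - 1)/(u - 4) − 0| < ε.
Combining over a common denominator, (-u - 1)/(u - 4) − 0 = [(-u - 1)·(-5) − 0·(u - 4)] / [(-5)·(u - 4)] = 5(u + 1) / ((-5)(u - 4)).
So |(-u - 1)/(u - 4) − 0| = 5|u + 1| / (5·|u − 4|).
Require δ ≤ 5/2, so |u − 4| ≥ |-5| − |u + 1| > 5 − 5/2 = 5/2.
Hence |(-u - 1)/(u - 4) − 0| < 5|u + 1|/(5·(5/2)) = (2/5)|u + 1|, which is < ε once |u + 1| < (5/2)ε.
Take δ = min(5/2, (5/2)ε). Then 0 < |u + 1| < δ forces both bounds, so |(-u - 1)/(u - 4) − 0| < ε.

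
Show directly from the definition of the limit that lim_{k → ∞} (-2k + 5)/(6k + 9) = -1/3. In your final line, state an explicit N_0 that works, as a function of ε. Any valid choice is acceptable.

N_0 = (4/3)/ε

Let ε > 0 be given. For k ≥ 1, |(-2k + 5)/(6k + 9) + 1/3| = |48|/(6(6k + 9)) = 48/(6(6k + 9)).
Since 6k + 9 ≥ 6k for k ≥ 1, this is ≤ 48/(6·6k) = (4/3)/k.
So |(-2k + 5)/(6k + 9) + 1/3| < ε whenever k > (4/3)/ε.
Take N_0 = (4/3)/ε. If k > N_0 then |(-2k + 5)/(6k + 9) + 1/3| ≤ (4/3)/k < ε.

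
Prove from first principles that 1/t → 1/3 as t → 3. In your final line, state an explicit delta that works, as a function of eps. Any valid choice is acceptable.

delta = min(3/2, (9/2)eps)

Let eps > 0 be given. We seek delta > 0 such that 0 < |t − 3| < delta implies |1/t − (1/3)| < eps.
|1/t − (1/3)| = |3 − t|/(3·|t|) = |t − 3|/(3|t|).
Require delta ≤ 3/2 so that |t| > 3 − 3/2 = 3/2, hence 3|t| > 9/2.
Then |1/t − (1/3)| < |t − 3|/(9/2), which is < eps when |t − 3| < (9/2)eps.
Take delta = min(3/2, (9/2)eps). Then 0 < |t − 3| < delta gives both |t − 3| < 3/2 and |t − 3| < (9/2)eps, so |1/t − (1/3)| < eps.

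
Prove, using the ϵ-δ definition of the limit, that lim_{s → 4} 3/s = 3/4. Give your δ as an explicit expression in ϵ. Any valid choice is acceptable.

δ = min(2, (8/3)ϵ)

Let ϵ > 0 be given. We seek δ > 0 such that 0 < |s − 4| < δ implies |3/s − (3/4)| < ϵ.
|3/s − (3/4)| = 3·|4 − s|/(4·|s|) = 3|s − 4|/(4|s|).
Require δ ≤ 2 so that |s| > 4 − 2 = 2, hence 4|s| > 8.
Then |3/s − (3/4)| < 3|s − 4|/8, which is < ϵ when |s − 4| < (8/3)ϵ.
Take δ = min(2, (8/3)ϵ). Then 0 < |s − 4| < δ gives both |s − 4| < 2 and |s − 4| < (8/3)ϵ, so |3/s − (3/4)| < ϵ.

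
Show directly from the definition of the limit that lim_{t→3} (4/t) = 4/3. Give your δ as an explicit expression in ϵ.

δ = min(3/2, (9/8)ϵ)

Suppose ϵ > 0. We seek δ > 0 such that 0 < |t − 3| < δ implies |4/t − (4/3)| < ϵ.
|4/t − (4/3)| = 4·|3 − t|/(3·|t|) = 4|t − 3|/(3|t|).
Require δ ≤ 3/2 so that |t| > 3 − 3/2 = 3/2, hence 3|t| > 9/2.
Then |4/t − (4/3)| < 4|t − 3|/(9/2), which is < ϵ when |t − 3| < (9/8)ϵ.
Take δ = min(3/2, (9/8)ϵ). Then 0 < |t − 3| < δ gives both |t − 3| < 3/2 and |t − 3| < (9/8)ϵ, so |4/t − (4/3)| < ϵ.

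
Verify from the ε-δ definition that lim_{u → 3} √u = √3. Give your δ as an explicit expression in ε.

δ = min(3, √3·ε)

Let ε > 0 be given. We want δ > 0 such that 0 < |u − 3| < δ implies |√u − √3| < ε.
Multiplying by the conjugate, |√u − √3| = |u − 3|/(√u + √3).
Restrict δ ≤ 3 so that |u − 3| < 3 forces u > 0, and then √u + √3 > √3.
Hence |√u − √3| < |u − 3|/√3, which is < ε once |u − 3| < √3·ε.
Take δ = min(3, √3·ε). If 0 < |u − 3| < δ then u > 0 and |√u − √3| < |u − 3|/√3 < ε.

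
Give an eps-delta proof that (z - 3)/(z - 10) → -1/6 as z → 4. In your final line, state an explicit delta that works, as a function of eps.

delta = min(3, (18/7)eps)

Let eps > 0 be given. We want delta > 0 with 0 < |z − 4| < delta ⇒ |(z - 3)/(z - 10) + 1/6| < eps.
Combining over a common denominator, (z - 3)/(z - 10) + 1/6 = [(z - 3)·(-6) − 1·(z - 10)] / [(-6)·(z - 10)] = -7(z − 4) / ((-6)(z - 10)).
So |(z - 3)/(z - 10) + 1/6| = 7|z − 4| / (6·|z − 10|).
Restrict delta ≤ 3. Then |z − 4| < 3 gives |z − 10| = |(z − 4) + (-6)| ≥ 6 − 3 = 3.
Hence |(z - 3)/(z - 10) + 1/6| < 7|z − 4|/(6·3) = (7/18)|z − 4|, which is < eps once |z − 4| < (18/7)eps.
Take delta = min(3, (18/7)eps). Then 0 < |z − 4| < delta forces both bounds, so |(z - 3)/(z - 10) + 1/6| < eps.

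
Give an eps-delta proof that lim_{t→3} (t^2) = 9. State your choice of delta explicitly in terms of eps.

Let eps > 0 be given. We seek delta > 0 with 0 < |t − 3| < delta ⇒ |t^2 − 9| < eps.
Factor: t^2 − 9 = (t − 3)(t + 3), so |t^2 − 9| = |t − 3|·|t + 3|.
Restrict delta ≤ 1. Then |t − 3| < 1 gives |t| < 4, so by the triangle inequality |t + 3| ≤ 4 + 3 = 7.
Hence |t^2 − 9| ≤ 7|t − 3|, which is < eps once |t − 3| < eps/7.
Take delta = min(1, eps/7). If 0 < |t − 3| < delta then both bounds hold and |t^2 − 9| ≤ 7|t − 3| < 7·(eps/7) = eps.

delta = min(1, eps/7)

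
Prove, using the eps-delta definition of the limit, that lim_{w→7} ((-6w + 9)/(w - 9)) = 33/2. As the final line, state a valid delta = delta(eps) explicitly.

delta = min(1, (2/45)eps)

Let eps > 0. We want delta > 0 with 0 < |w − 7| < delta ⇒ |(-6w + 9)/(w - 9) − (33/2)| < eps.
Combining over a common denominator, (-6w + 9)/(w - 9) − (33/2) = [(-6w + 9)·(-2) − (-33)·(w - 9)] / [(-2)·(w - 9)] = 45(w − 7) / ((-2)(w - 9)).
So |(-6w + 9)/(w - 9) − (33/2)| = 45|w − 7| / (2·|w − 9|).
Require delta ≤ 1, so |w − 9| ≥ |-2| − |w − 7| > 2 − 1 = 1.
Hence |(-6w + 9)/(w - 9) − (33/2)| < 45|w − 7|/(2·1) = (45/2)|w − 7|, which is < eps once |w − 7| < (2/45)eps.
Take delta = min(1, (2/45)eps). Then 0 < |w − 7| < delta forces both bounds, so |(-6w + 9)/(w - 9) − (33/2)| < eps.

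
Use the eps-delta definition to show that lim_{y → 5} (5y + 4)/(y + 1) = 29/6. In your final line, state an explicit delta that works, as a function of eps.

Let eps > 0 be given. We want delta > 0 with 0 < |y − 5| < delta ⇒ |(5y + 4)/(y + 1) − (29/6)| < eps.
Combining over a common denominator, (5y + 4)/(y + 1) − (29/6) = [(5y + 4)·6 − 29·(y + 1)] / [6·(y + 1)] = 1(y − 5) / (6(y + 1)).
So |(5y + 4)/(y + 1) − (29/6)| = |y − 5| / (6·|y + 1|).
Require delta ≤ 3, so |y + 1| ≥ |6| − |y − 5| > 6 − 3 = 3.
Hence |(5y + 4)/(y + 1) − (29/6)| < |y − 5|/(6·3) = (1/18)|y − 5|, which is < eps once |y − 5| < 18eps.
Take delta = min(3, 18eps). Then 0 < |y − 5| < delta forces both bounds, so |(5y + 4)/(y + 1) − (29/6)| < eps.

delta = min(3, 18eps)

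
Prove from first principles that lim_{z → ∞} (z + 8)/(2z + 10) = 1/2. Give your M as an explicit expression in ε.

M = (3/2)/ε

Fix ε > 0. We seek M > 0 such that z > M implies |(z + 8)/(2z + 10) − (1/2)| < ε.
(z + 8)/(2z + 10) − (1/2) = (2(z + 8) − (2z + 10)) / (2(2z + 10)) = 6/(2(2z + 10)).
For z > 0 we have 2z + 10 > 2z, so |(z + 8)/(2z + 10) − (1/2)| = 6/(2(2z + 10)) < 6/(2·2z) = (3/2)/z.
Thus |(z + 8)/(2z + 10) − (1/2)| < ε whenever z > (3/2)/ε.
Take M = (3/2)/ε. If z > M then |(z + 8)/(2z + 10) − (1/2)| < (3/2)/z < ε.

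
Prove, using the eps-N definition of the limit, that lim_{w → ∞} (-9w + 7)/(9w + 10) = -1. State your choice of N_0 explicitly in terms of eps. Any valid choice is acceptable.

N_0 = (17/9)/eps

Fix eps > 0. We seek N_0 > 0 such that w > N_0 implies |(-9w + 7)/(9w + 10) + 1| < eps.
(-9w + 7)/(9w + 10) + 1 = (9(-9w + 7) − (-9)(9w + 10)) / (9(9w + 10)) = 153/(9(9w + 10)).
For w > 0 we have 9w + 10 > 9w, so |(-9w + 7)/(9w + 10) + 1| = 153/(9(9w + 10)) < 153/(9·9w) = (17/9)/w.
Thus |(-9w + 7)/(9w + 10) + 1| < eps whenever w > (17/9)/eps.
Take N_0 = (17/9)/eps. If w > N_0 then |(-9w + 7)/(9w + 10) + 1| < (17/9)/w < eps.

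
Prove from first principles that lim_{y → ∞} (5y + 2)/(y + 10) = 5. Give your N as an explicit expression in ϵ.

N = 48/ϵ

Suppose ϵ > 0. We seek N > 0 such that y > N implies |(5y + 2)/(y + 10) − 5| < ϵ.
(5y + 2)/(y + 10) − 5 = ((5y + 2) − 5(y + 10)) / ((y + 10)) = -48/((y + 10)).
For y > 0 we have y + 10 > y, so |(5y + 2)/(y + 10) − 5| = 48/((y + 10)) < 48/(y) = 48/y.
Thus |(5y + 2)/(y + 10) − 5| < ϵ whenever y > 48/ϵ.
Take N = 48/ϵ. If y > N then |(5y + 2)/(y + 10) − 5| < 48/y < ϵ.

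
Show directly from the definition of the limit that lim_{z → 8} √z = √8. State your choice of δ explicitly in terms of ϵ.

δ = min(8, √8·ϵ)

Suppose ϵ > 0. We want δ > 0 such that 0 < |z − 8| < δ implies |√z − √8| < ϵ.
Rationalise: √z − √8 = (z − 8)/(√z + √8), so |√z − √8| = |z − 8|/(√z + √8).
Restrict δ ≤ 8 so that |z − 8| < 8 forces z > 0, and then √z + √8 > √8.
Hence |√z − √8| < |z − 8|/√8, which is < ϵ once |z − 8| < √8·ϵ.
Take δ = min(8, √8·ϵ). If 0 < |z − 8| < δ then z > 0 and |√z − √8| < |z − 8|/√8 < ϵ.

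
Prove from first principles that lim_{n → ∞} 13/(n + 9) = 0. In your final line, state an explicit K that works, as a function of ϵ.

K = 13/ϵ

Let ϵ > 0 be given. For n ≥ 1, |13/(n + 9) − 0| = 13/(n + 9) ≤ 13/n.
We need 13/n < ϵ, i.e. n > 13/ϵ.
Take K = 13/ϵ. If n > K then |13/(n + 9)| ≤ 13/n < ϵ.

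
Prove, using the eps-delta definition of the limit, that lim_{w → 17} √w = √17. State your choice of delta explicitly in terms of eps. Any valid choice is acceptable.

delta = min(17, √17·eps)

Let eps > 0 be given. We want delta > 0 such that 0 < |w − 17| < delta implies |√w − √17| < eps.
Multiplying by the conjugate, |√w − √17| = |w − 17|/(√w + √17).
Restrict delta ≤ 17 so that |w − 17| < 17 forces w > 0, and then √w + √17 > √17.
Hence |√w − √17| < |w − 17|/√17, which is < eps once |w − 17| < √17·eps.
Take delta = min(17, √17·eps). If 0 < |w − 17| < delta then w > 0 and |√w − √17| < |w − 17|/√17 < eps.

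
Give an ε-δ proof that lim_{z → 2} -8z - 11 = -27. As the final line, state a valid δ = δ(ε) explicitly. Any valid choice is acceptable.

δ = ε/8

Let ε > 0 be given. We need δ > 0 so that 0 < |z − 2| < δ implies |(-8z - 11) + 27| < ε.
Since (-8z - 11) + 27 = -8(z − 2), we have |(-8z - 11) + 27| = 8|z − 2|.
Thus it suffices that |z − 2| < ε/8.
Choosing δ = ε/8 gives |(-8z - 11) + 27| = 8|z − 2| < ε whenever |z − 2| < δ.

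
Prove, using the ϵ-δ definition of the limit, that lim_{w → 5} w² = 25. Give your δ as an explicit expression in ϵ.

δ = min(1, ϵ/11)

Suppose ϵ > 0. We seek δ > 0 with 0 < |w − 5| < δ ⇒ |w² − 25| < ϵ.
Factor: w² − 25 = (w − 5)(w + 5), so |w² − 25| = |w − 5|·|w + 5|.
Restrict δ ≤ 1. Then |w − 5| < 1 gives |w| < 6, so by the triangle inequality |w + 5| ≤ 6 + 5 = 11.
Hence |w² − 25| ≤ 11|w − 5|, which is < ϵ once |w − 5| < ϵ/11.
Take δ = min(1, ϵ/11). If 0 < |w − 5| < δ then both bounds hold and |w² − 25| ≤ 11|w − 5| < 11·(ϵ/11) = ϵ.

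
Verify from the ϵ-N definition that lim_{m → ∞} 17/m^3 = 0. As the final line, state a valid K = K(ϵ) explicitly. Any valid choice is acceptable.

Suppose ϵ > 0. For m ≥ 1, |17/m^3 − 0| = 17/m^3.
17/m^3 < ϵ ⇔ m^3 > 17/ϵ ⇔ m > (17/ϵ)^{1/3}.
Take K = (17/ϵ)^{1/3}. Then m > K implies 17/m^3 < ϵ.

K = (17/ϵ)^{1/3}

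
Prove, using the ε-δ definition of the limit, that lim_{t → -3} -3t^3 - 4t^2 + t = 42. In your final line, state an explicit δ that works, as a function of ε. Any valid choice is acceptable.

δ = min(1, ε/82)

Fix ε > 0. We want δ > 0 such that 0 < |t + 3| < δ implies |(-3t^3 - 4t^2 + t) − 42| < ε.
(-3t^3 - 4t^2 + t) − 42 = -3t^3 - 4t^2 + t - 42 = (t + 3)(-3t^2 + 5t - 14).
So |(-3t^3 - 4t^2 + t) − 42| = |t + 3|·|-3t^2 + 5t - 14|.
Assume first that |t + 3| < 1, so |t| < 4. Then |-3t^2 + 5t - 14| ≤ 3·4^2 + 5·4 + 14 = 82.
Hence |(-3t^3 - 4t^2 + t) − 42| ≤ 82|t + 3| < ε provided |t + 3| < ε/82.
Choosing δ = min(1, ε/82) ensures both conditions, hence |(-3t^3 - 4t^2 + t) − 42| < ε.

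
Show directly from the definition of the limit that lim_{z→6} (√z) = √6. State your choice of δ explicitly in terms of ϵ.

Let ϵ > 0. We want δ > 0 such that 0 < |z − 6| < δ implies |√z − √6| < ϵ.
Rationalise: √z − √6 = (z − 6)/(√z + √6), so |√z − √6| = |z − 6|/(√z + √6).
Restrict δ ≤ 6 so that |z − 6| < 6 forces z > 0, and then √z + √6 > √6.
Hence |√z − √6| < |z − 6|/√6, which is < ϵ once |z − 6| < √6·ϵ.
Take δ = min(6, √6·ϵ). If 0 < |z − 6| < δ then z > 0 and |√z − √6| < |z − 6|/√6 < ϵ.

δ = min(6, √6·ϵ)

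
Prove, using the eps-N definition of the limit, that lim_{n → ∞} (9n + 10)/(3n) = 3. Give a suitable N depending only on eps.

N = (10/3)/eps

Let eps > 0. For n ≥ 1, |(9n + 10)/(3n) − 3| = |30|/(3(3n)) = 30/(3(3n)).
Since 3n ≥ 3n for n ≥ 1, this is ≤ 30/(3·3n) = (10/3)/n.
So |(9n + 10)/(3n) − 3| < eps whenever n > (10/3)/eps.
Take N = (10/3)/eps. If n > N then |(9n + 10)/(3n) − 3| ≤ (10/3)/n < eps.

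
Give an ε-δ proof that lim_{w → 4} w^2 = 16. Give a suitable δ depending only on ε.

Suppose ε > 0. We seek δ > 0 with 0 < |w − 4| < δ ⇒ |w^2 − 16| < ε.
Factor: w^2 − 16 = (w − 4)(w + 4), so |w^2 − 16| = |w − 4|·|w + 4|.
Impose δ ≤ 2 so that |w| < 6; then |w + 4| ≤ 10.
Hence |w^2 − 16| ≤ 10|w − 4|, which is < ε once |w − 4| < ε/10.
Take δ = min(2, ε/10). If 0 < |w − 4| < δ then both bounds hold and |w^2 − 16| ≤ 10|w − 4| < 10·(ε/10) = ε.

δ = min(2, ε/10)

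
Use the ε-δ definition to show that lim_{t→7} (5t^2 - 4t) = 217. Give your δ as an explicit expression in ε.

δ = min(1, ε/71)

Let ε > 0. We want δ > 0 such that 0 < |t − 7| < δ implies |(5t^2 - 4t) − 217| < ε.
(5t^2 - 4t) − 217 = 5t^2 - 4t - 217 = (t − 7)(5t + 31).
So |(5t^2 - 4t) − 217| = |t − 7|·|5t + 31|.
Require δ ≤ 1. Then |t − 7| < 1 gives |t| < 8, and by the triangle inequality |5t + 31| ≤ 5·8 + 31 = 71.
Hence |(5t^2 - 4t) − 217| ≤ 71|t − 7| < ε provided |t − 7| < ε/71.
Choosing δ = min(1, ε/71) ensures both conditions, hence |(5t^2 - 4t) − 217| < ε.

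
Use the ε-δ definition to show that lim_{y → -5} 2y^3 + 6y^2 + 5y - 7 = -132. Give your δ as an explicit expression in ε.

δ = min(1, ε/121)

Let ε > 0. We want δ > 0 such that 0 < |y + 5| < δ implies |(2y^3 + 6y^2 + 5y - 7) + 132| < ε.
(2y^3 + 6y^2 + 5y - 7) + 132 = 2y^3 + 6y^2 + 5y + 125 = (y + 5)(2y^2 - 4y + 25).
So |(2y^3 + 6y^2 + 5y - 7) + 132| = |y + 5|·|2y^2 - 4y + 25|.
Require δ ≤ 1. Then |y + 5| < 1 gives |y| < 6, and by the triangle inequality |2y^2 - 4y + 25| ≤ 2·6^2 + 4·6 + 25 = 121.
Hence |(2y^3 + 6y^2 + 5y - 7) + 132| ≤ 121|y + 5| < ε provided |y + 5| < ε/121.
Take δ = min(1, ε/121). Then 0 < |y + 5| < δ gives both |y + 5| < 1 and |y + 5| < ε/121, so |(2y^3 + 6y^2 + 5y - 7) + 132| < ε.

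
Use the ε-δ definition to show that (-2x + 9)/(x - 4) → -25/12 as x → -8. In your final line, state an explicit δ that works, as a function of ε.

δ = min(6, 72ε)

Fix ε > 0. We want δ > 0 with 0 < |x + 8| < δ ⇒ |(-2x + 9)/(x - 4) + 25/12| < ε.
Combining over a common denominator, (-2x + 9)/(x - 4) + 25/12 = [(-2x + 9)·(-12) − 25·(x - 4)] / [(-12)·(x - 4)] = -1(x + 8) / ((-12)(x - 4)).
So |(-2x + 9)/(x - 4) + 25/12| = |x + 8| / (12·|x − 4|).
Restrict δ ≤ 6. Then |x + 8| < 6 gives |x − 4| = |(x + 8) + (-12)| ≥ 12 − 6 = 6.
Hence |(-2x + 9)/(x - 4) + 25/12| < |x + 8|/(12·6) = (1/72)|x + 8|, which is < ε once |x + 8| < 72ε.
Take δ = min(6, 72ε). Then 0 < |x + 8| < δ forces both bounds, so |(-2x + 9)/(x - 4) + 25/12| < ε.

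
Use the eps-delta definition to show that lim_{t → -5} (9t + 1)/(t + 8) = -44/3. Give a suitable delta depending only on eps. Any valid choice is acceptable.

Let eps > 0. We want delta > 0 with 0 < |t + 5| < delta ⇒ |(9t + 1)/(t + 8) + 44/3| < eps.
Combining over a common denominator, (9t + 1)/(t + 8) + 44/3 = [(9t + 1)·3 − (-44)·(t + 8)] / [3·(t + 8)] = 71(t + 5) / (3(t + 8)).
So |(9t + 1)/(t + 8) + 44/3| = 71|t + 5| / (3·|t + 8|).
Require delta ≤ 3/2, so |t + 8| ≥ |3| − |t + 5| > 3 − 3/2 = 3/2.
Hence |(9t + 1)/(t + 8) + 44/3| < 71|t + 5|/(3·(3/2)) = (142/9)|t + 5|, which is < eps once |t + 5| < (9/142)eps.
Take delta = min(3/2, (9/142)eps). Then 0 < |t + 5| < delta forces both bounds, so |(9t + 1)/(t + 8) + 44/3| < eps.

delta = min(3/2, (9/142)eps)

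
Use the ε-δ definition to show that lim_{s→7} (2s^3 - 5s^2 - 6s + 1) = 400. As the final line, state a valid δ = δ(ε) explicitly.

δ = min(1, ε/257)

Fix ε > 0. We want δ > 0 such that 0 < |s − 7| < δ implies |(2s^3 - 5s^2 - 6s + 1) − 400| < ε.
(2s^3 - 5s^2 - 6s + 1) − 400 = 2s^3 - 5s^2 - 6s - 399 = (s − 7)(2s^2 + 9s + 57).
So |(2s^3 - 5s^2 - 6s + 1) − 400| = |s − 7|·|2s^2 + 9s + 57|.
Require δ ≤ 1. Then |s − 7| < 1 gives |s| < 8, and by the triangle inequality |2s^2 + 9s + 57| ≤ 2·8^2 + 9·8 + 57 = 257.
Hence |(2s^3 - 5s^2 - 6s + 1) − 400| ≤ 257|s − 7| < ε provided |s − 7| < ε/257.
Take δ = min(1, ε/257). Then 0 < |s − 7| < δ gives both |s − 7| < 1 and |s − 7| < ε/257, so |(2s^3 - 5s^2 - 6s + 1) − 400| < ε.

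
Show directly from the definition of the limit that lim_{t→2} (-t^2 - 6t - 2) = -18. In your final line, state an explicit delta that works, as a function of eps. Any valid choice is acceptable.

delta = min(2, eps/12)

Let eps > 0 be given. We want delta > 0 such that 0 < |t − 2| < delta implies |(-t^2 - 6t - 2) + 18| < eps.
(-t^2 - 6t - 2) + 18 = -t^2 - 6t + 16 = (t − 2)(-t - 8).
So |(-t^2 - 6t - 2) + 18| = |t − 2|·|-t - 8|.
Require delta ≤ 2. Then |t − 2| < 2 gives |t| < 4, and by the triangle inequality |-t - 8| ≤ 4 + 8 = 12.
Hence |(-t^2 - 6t - 2) + 18| ≤ 12|t − 2| < eps provided |t − 2| < eps/12.
Take delta = min(2, eps/12). Then 0 < |t − 2| < delta gives both |t − 2| < 2 and |t − 2| < eps/12, so |(-t^2 - 6t - 2) + 18| < eps.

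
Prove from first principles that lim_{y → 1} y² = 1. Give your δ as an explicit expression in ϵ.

δ = min(1, ϵ/3)

Let ϵ > 0 be given. We seek δ > 0 with 0 < |y − 1| < δ ⇒ |y² − 1| < ϵ.
Factor: y² − 1 = (y − 1)(y + 1), so |y² − 1| = |y − 1|·|y + 1|.
Impose δ ≤ 1 so that |y| < 2; then |y + 1| ≤ 3.
Hence |y² − 1| ≤ 3|y − 1|, which is < ϵ once |y − 1| < ϵ/3.
Take δ = min(1, ϵ/3). If 0 < |y − 1| < δ then both bounds hold and |y² − 1| ≤ 3|y − 1| < 3·(ϵ/3) = ϵ.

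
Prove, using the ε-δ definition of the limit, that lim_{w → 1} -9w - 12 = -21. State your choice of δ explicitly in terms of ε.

Fix ε > 0. We need δ > 0 so that 0 < |w − 1| < δ implies |(-9w - 12) + 21| < ε.
|(-9w - 12) + 21| = |-9w + 9| = 9|w − 1|.
So 9|w − 1| < ε exactly when |w − 1| < ε/9.
Take δ = ε/9. If 0 < |w − 1| < δ then |(-9w - 12) + 21| = 9|w − 1| < 9·(ε/9) = ε.

δ = ε/9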